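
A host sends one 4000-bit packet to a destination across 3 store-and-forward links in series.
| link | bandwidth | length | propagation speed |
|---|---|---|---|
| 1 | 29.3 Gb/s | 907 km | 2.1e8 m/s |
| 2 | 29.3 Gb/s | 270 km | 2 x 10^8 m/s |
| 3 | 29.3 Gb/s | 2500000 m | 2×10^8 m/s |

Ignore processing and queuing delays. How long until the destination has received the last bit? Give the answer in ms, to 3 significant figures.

18.2 ms

Transmission delay per hop = L/R = 4000/29300000000 = 0.000136519 ms; 3 hops → 0.000409556 ms.
Propagation delays (d/s per hop): 4.31905, 1.35, 12.5 ms; sum = 18.169 ms.
End-to-end = 18.2 ms.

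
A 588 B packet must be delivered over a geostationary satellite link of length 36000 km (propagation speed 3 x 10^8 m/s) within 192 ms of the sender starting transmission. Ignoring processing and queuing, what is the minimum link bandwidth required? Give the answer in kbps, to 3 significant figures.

65.3 kbps

L = 4704 bits.
Propagation delay = 36000000 / 300000000 = 120 ms.
Transmission budget = 192 − 120 = 72 ms.
R ≥ L / t_tx = 4704 bits / 0.072 s = 65.3 kbps.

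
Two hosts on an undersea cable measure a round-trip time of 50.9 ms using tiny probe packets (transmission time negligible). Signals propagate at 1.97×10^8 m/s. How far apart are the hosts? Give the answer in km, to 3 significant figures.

One-way propagation = RTT/2 = 25.45 ms.
d = s × t = 197000000 × 0.02545 = 5010 km.

5010 km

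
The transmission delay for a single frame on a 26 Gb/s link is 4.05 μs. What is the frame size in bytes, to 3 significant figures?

L = R × t_tx = 26000000000 b/s × 4.05e-06 s = 105300 bits.
In bytes: 105300 / 8 = 13200 bytes.

13200 bytes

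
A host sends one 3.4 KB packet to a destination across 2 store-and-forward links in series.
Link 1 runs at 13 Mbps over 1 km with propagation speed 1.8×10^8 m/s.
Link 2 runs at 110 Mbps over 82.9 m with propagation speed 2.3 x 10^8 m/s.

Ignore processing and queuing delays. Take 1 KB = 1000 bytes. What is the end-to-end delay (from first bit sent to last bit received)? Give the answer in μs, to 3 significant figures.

2350 μs

L = 27200 bits.
Transmission delays (L/R per hop): 2092.31, 247.273 μs; sum = 2339.58 μs.
Propagation delays (d/s per hop): 5.55556, 0.360435 μs; sum = 5.91599 μs.
End-to-end = 2350 μs.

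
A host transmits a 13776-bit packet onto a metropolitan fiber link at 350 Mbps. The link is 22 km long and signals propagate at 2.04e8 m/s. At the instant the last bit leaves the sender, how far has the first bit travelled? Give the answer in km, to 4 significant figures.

t_tx = L/R = 13776/350000000 = 3.936e-05 s.
Distance = s × t_tx = 204000000 × 3.936e-05 = 8.029 km.

8.029 km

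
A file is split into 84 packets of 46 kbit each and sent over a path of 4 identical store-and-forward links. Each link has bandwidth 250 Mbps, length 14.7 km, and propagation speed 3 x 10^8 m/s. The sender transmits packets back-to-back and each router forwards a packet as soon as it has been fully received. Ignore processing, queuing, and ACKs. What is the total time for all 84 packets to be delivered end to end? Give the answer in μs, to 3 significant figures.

Per-hop transmission t_tx = L/R = 46000/250000000 = 184 μs.
Per-hop propagation t_prop = 14700/300000000 = 49 μs.
Pipeline fill: first packet needs 4·t_tx to clear all hops; remaining 83 packets each add one t_tx.
Total = (4+84-1)·t_tx + 4·t_prop = 87·184 + 4·49 = 16200 μs.

16200 μs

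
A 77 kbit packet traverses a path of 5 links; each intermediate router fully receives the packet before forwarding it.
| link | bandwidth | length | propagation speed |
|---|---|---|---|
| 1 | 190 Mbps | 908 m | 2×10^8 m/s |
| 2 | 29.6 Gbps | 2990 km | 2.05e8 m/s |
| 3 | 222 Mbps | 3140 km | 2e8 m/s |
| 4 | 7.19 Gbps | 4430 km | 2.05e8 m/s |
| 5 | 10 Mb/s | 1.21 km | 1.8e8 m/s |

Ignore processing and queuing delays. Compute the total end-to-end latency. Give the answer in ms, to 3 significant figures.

60.4 ms

L = 77000 bits.
Transmission delays (L/R per hop): 0.405263, 0.00260135, 0.346847, 0.0107093, 7.7 ms; sum = 8.46542 ms.
Propagation delays (d/s per hop): 0.00454, 14.5854, 15.7, 21.6098, 0.00672222 ms; sum = 51.9064 ms.
End-to-end = 60.4 ms.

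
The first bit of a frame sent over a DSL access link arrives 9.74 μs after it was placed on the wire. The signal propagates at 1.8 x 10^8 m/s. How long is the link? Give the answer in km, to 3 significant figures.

1.75 km

d = s × t_prop = 180000000 × 9.74e-06 = 1.75 km.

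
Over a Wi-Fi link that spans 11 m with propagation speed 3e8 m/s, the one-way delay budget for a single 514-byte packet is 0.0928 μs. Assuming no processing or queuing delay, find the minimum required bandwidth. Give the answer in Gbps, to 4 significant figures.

L = 4112 bits.
Propagation delay = 11 / 300000000 = 0.0366667 μs.
Transmission budget = 0.0928 − 0.0366667 = 0.0561333 μs.
R ≥ L / t_tx = 4112 bits / 5.61333e-08 s = 73.25 Gbps.

73.25 Gbps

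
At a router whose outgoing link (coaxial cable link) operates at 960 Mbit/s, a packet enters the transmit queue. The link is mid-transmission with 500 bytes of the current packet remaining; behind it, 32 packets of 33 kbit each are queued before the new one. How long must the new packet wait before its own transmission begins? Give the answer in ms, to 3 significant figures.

Each queued packet: L/R = 33000/960000000 = 0.034375 ms.
32 queued → 1.1 ms.
Plus remaining 4000 bits of current packet: 0.00416667 ms.
Queuing delay = 1.10 ms.

1.10 ms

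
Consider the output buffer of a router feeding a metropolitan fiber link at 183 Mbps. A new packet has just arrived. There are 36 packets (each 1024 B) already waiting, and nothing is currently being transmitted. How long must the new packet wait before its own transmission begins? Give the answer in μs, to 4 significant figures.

Each queued packet: L/R = 8192/183000000 = 44.765 μs.
36 queued → 1611.54 μs.
Queuing delay = 1612 μs.

1612 μs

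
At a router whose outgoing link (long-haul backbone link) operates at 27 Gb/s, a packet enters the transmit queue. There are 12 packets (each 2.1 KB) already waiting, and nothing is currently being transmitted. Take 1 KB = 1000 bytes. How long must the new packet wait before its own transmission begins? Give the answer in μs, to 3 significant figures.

Each queued packet: L/R = 16800/27000000000 = 0.622222 μs.
12 queued → 7.46667 μs.
Queuing delay = 7.47 μs.

7.47 μs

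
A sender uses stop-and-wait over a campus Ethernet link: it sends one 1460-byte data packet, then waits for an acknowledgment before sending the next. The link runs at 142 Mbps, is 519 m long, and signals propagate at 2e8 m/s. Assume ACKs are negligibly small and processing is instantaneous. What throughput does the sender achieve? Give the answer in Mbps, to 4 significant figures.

t_tx = L/R = 11680/142000000 = 8.22535e-05 s.
t_prop = 519/200000000 = 2.595e-06 s; RTT = 5.19e-06 s.
Cycle = t_tx + RTT = 8.74435e-05 s.
Throughput = L / cycle = 11680 / 8.74435e-05 = 133.6 Mbps.

133.6 Mbps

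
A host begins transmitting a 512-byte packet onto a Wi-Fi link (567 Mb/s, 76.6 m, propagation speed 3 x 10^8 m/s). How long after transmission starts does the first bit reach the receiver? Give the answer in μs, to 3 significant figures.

First bit experiences only propagation delay: d/s = 76.6/300000000 = 0.255 μs.

0.255 μs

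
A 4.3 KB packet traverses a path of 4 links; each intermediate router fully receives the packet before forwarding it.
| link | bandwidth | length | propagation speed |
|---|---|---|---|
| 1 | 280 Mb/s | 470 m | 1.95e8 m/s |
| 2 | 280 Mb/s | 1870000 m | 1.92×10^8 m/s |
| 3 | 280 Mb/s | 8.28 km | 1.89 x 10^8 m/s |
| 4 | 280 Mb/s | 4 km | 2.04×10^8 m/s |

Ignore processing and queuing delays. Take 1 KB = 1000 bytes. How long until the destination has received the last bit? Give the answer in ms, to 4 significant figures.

L = 34400 bits.
Transmission delay per hop = L/R = 34400/280000000 = 0.122857 ms; 4 hops → 0.491429 ms.
Propagation delays (d/s per hop): 0.00241026, 9.73958, 0.0438095, 0.0196078 ms; sum = 9.80541 ms.
End-to-end = 10.30 ms.

10.30 ms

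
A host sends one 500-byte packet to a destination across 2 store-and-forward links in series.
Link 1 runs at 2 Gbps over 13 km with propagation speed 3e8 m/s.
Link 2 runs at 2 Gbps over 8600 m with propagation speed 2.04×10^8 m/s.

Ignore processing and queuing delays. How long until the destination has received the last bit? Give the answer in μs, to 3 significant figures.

89.5 μs

L = 500 × 8 = 4000 bits.
Transmission delay per hop = L/R = 4000/2000000000 = 2 μs; 2 hops → 4 μs.
Propagation delays (d/s per hop): 43.3333, 42.1569 μs; sum = 85.4902 μs.
End-to-end = 89.5 μs.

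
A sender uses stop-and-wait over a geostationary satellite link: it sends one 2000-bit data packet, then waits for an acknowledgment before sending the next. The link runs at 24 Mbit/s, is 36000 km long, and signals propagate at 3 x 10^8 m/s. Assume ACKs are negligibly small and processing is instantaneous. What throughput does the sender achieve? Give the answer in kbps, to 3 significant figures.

8.33 kbps

t_tx = L/R = 2000/24000000 = 8.33333e-05 s.
t_prop = 36000000/300000000 = 0.12 s; RTT = 0.24 s.
Cycle = t_tx + RTT = 0.240083 s.
Throughput = L / cycle = 2000 / 0.240083 = 8.33 kbps.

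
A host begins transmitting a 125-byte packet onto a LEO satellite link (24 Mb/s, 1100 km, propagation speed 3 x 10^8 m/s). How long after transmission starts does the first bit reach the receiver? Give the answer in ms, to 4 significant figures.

First bit experiences only propagation delay: d/s = 1100000/300000000 = 3.667 ms.

3.667 ms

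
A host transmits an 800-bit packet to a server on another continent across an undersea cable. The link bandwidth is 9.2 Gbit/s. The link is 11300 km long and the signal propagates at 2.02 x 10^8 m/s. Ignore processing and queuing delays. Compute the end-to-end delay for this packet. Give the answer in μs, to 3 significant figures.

Transmission delay = L/R = 800 / 9200000000 = 0.0869565 μs.
Propagation delay = d/s = 11300000 m / 202000000 m/s = 55940.6 μs.
Total = 55900 μs.

55900 μs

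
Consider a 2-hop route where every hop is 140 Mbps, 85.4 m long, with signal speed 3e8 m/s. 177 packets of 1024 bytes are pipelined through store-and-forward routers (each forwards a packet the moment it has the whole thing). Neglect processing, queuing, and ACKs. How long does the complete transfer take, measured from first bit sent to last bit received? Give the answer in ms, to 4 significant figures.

Per-hop transmission t_tx = L/R = 8192/140000000 = 0.0585143 ms.
Per-hop propagation t_prop = 85.4/300000000 = 0.000284667 ms.
Pipeline fill: first packet needs 2·t_tx to clear all hops; remaining 176 packets each add one t_tx.
Total = (2+177-1)·t_tx + 2·t_prop = 178·0.0585143 + 2·0.000284667 = 10.42 ms.

10.42 ms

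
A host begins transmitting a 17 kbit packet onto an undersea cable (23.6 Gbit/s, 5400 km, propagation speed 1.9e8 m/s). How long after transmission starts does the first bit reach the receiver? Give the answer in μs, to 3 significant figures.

First bit experiences only propagation delay: d/s = 5400000/190000000 = 28400 μs.

28400 μs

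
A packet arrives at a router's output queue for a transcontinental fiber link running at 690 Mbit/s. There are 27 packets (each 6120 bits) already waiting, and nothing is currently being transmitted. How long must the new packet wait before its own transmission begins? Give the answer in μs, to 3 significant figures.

239 μs

Each queued packet: L/R = 6120/690000000 = 8.86957 μs.
27 queued → 239.478 μs.
Queuing delay = 239 μs.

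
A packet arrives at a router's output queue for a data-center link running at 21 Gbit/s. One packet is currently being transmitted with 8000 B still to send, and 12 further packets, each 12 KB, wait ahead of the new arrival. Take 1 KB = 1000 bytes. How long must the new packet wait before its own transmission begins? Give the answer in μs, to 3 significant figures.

57.9 μs

Each queued packet: L/R = 96000/21000000000 = 4.57143 μs.
12 queued → 54.8571 μs.
Plus remaining 64000 bits of current packet: 3.04762 μs.
Queuing delay = 57.9 μs.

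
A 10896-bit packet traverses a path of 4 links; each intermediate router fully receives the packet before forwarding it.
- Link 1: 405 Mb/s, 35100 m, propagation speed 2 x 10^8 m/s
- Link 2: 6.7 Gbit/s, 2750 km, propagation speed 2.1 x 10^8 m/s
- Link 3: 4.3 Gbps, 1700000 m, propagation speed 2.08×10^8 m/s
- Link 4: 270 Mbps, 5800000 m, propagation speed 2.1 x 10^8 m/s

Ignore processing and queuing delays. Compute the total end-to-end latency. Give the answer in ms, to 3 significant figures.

Transmission delays (L/R per hop): 0.0269037, 0.00162627, 0.00253395, 0.0403556 ms; sum = 0.0714195 ms.
Propagation delays (d/s per hop): 0.1755, 13.0952, 8.17308, 27.619 ms; sum = 49.0629 ms.
End-to-end = 49.1 ms.

49.1 ms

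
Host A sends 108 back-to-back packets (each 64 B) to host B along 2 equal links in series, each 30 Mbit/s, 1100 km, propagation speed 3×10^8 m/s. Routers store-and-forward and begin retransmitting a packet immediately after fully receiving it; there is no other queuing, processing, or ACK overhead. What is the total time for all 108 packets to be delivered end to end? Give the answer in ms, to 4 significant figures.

Per-hop transmission t_tx = L/R = 512/30000000 = 0.0170667 ms.
Per-hop propagation t_prop = 1100000/300000000 = 3.66667 ms.
Pipeline fill: first packet needs 2·t_tx to clear all hops; remaining 107 packets each add one t_tx.
Total = (2+108-1)·t_tx + 2·t_prop = 109·0.0170667 + 2·3.66667 = 9.194 ms.

9.194 ms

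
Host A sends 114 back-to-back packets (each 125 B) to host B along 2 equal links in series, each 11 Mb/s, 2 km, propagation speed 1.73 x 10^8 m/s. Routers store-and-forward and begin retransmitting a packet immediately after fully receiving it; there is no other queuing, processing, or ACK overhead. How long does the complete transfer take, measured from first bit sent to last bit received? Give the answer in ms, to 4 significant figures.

Per-hop transmission t_tx = L/R = 1000/11000000 = 0.0909091 ms.
Per-hop propagation t_prop = 2000/173000000 = 0.0115607 ms.
Pipeline fill: first packet needs 2·t_tx to clear all hops; remaining 113 packets each add one t_tx.
Total = (2+114-1)·t_tx + 2·t_prop = 115·0.0909091 + 2·0.0115607 = 10.48 ms.

10.48 ms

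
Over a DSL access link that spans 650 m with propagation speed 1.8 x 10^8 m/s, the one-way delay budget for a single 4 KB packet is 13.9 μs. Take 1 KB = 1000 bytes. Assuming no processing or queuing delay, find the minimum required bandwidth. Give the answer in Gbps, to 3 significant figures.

3.11 Gbps

L = 32000 bits.
Propagation delay = 650 / 180000000 = 3.61111 μs.
Transmission budget = 13.9 − 3.61111 = 10.2889 μs.
R ≥ L / t_tx = 32000 bits / 1.02889e-05 s = 3.11 Gbps.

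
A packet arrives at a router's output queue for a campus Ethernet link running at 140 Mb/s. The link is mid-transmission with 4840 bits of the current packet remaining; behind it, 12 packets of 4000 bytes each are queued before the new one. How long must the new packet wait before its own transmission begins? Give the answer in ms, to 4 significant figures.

2.777 ms

Each queued packet: L/R = 32000/140000000 = 0.228571 ms.
12 queued → 2.74286 ms.
Plus remaining 4840 bits of current packet: 0.0345714 ms.
Queuing delay = 2.777 ms.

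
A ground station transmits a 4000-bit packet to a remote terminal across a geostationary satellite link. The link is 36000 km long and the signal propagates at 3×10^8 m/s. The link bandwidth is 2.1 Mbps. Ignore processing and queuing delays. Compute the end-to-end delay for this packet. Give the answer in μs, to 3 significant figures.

122000 μs

Transmission delay = L/R = 4000 / 2100000 = 1904.76 μs.
Propagation delay = d/s = 36000000 m / 300000000 m/s = 120000 μs.
Total = 122000 μs.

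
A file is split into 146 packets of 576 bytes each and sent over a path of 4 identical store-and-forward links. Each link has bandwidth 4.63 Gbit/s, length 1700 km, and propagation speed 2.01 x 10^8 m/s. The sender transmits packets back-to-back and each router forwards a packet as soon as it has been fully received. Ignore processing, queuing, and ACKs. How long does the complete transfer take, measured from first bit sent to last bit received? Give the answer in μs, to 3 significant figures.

Per-hop transmission t_tx = L/R = 4608/4630000000 = 0.995248 μs.
Per-hop propagation t_prop = 1700000/2.01e+08 = 8457.71 μs.
Pipeline fill: first packet needs 4·t_tx to clear all hops; remaining 145 packets each add one t_tx.
Total = (4+146-1)·t_tx + 4·t_prop = 149·0.995248 + 4·8457.71 = 34000 μs.

34000 μs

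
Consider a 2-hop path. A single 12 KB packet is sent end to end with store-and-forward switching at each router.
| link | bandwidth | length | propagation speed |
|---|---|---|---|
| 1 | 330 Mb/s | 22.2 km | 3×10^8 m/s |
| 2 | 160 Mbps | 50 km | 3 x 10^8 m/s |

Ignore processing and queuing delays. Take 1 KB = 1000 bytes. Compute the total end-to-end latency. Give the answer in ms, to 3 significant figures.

L = 96000 bits.
Transmission delays (L/R per hop): 0.290909, 0.6 ms; sum = 0.890909 ms.
Propagation delays (d/s per hop): 0.074, 0.166667 ms; sum = 0.240667 ms.
End-to-end = 1.13 ms.

1.13 ms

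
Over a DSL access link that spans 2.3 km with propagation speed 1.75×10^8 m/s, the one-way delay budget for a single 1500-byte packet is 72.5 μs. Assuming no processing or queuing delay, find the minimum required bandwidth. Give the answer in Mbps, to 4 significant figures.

202.2 Mbps

L = 12000 bits.
Propagation delay = 2300 / 175000000 = 13.1429 μs.
Transmission budget = 72.5 − 13.1429 = 59.3571 μs.
R ≥ L / t_tx = 12000 bits / 5.93571e-05 s = 202.2 Mbps.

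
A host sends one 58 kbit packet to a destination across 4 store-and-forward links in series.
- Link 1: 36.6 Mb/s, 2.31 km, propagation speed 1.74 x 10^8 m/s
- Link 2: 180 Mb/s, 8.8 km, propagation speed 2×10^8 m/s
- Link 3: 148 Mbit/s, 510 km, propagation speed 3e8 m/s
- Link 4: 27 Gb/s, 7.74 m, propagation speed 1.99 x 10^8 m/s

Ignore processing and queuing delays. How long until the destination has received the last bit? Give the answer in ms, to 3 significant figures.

L = 58000 bits.
Transmission delays (L/R per hop): 1.5847, 0.322222, 0.391892, 0.00214815 ms; sum = 2.30096 ms.
Propagation delays (d/s per hop): 0.0132759, 0.044, 1.7, 3.88945e-05 ms; sum = 1.75731 ms.
End-to-end = 4.06 ms.

4.06 ms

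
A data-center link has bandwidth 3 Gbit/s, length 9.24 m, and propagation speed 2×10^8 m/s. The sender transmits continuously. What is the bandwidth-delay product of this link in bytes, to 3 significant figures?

17.3 bytes

Propagation delay = 9.24 / 200000000 = 4.62e-08 s.
BDP = R × t_prop = 3000000000 × 4.62e-08 = 138.6 bits.
In bytes: 138.6/8 = 17.3 bytes.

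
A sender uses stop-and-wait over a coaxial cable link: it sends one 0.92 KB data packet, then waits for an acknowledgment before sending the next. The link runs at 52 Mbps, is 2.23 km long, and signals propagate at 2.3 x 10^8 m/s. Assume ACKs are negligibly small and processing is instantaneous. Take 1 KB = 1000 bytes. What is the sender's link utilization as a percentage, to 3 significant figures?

88.0 %

t_tx = L/R = 7360/52000000 = 0.000141538 s.
t_prop = 2230/2.3e+08 = 9.69565e-06 s; RTT = 1.93913e-05 s.
Cycle = t_tx + RTT = 0.00016093 s.
Utilization = t_tx / cycle = 0.000141538/0.00016093 = 88.0 %.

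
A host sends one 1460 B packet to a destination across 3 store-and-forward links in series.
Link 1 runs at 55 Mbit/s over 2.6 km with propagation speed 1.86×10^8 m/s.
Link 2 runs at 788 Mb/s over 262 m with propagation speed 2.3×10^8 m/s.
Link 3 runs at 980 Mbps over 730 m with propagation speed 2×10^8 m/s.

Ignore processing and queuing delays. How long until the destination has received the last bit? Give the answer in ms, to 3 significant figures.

L = 1460 × 8 = 11680 bits.
Transmission delays (L/R per hop): 0.212364, 0.0148223, 0.0119184 ms; sum = 0.239104 ms.
Propagation delays (d/s per hop): 0.0139785, 0.00113913, 0.00365 ms; sum = 0.0187676 ms.
End-to-end = 0.258 ms.

0.258 ms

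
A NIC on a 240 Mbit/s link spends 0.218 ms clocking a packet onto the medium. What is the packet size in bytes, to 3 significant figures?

6540 bytes

L = R × t_tx = 240000000 b/s × 0.000218 s = 52320 bits.
In bytes: 52320 / 8 = 6540 bytes.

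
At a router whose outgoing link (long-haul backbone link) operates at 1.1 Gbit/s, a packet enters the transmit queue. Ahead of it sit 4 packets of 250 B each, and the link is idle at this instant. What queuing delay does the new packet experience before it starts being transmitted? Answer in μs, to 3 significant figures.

Each queued packet: L/R = 2000/1100000000 = 1.81818 μs.
4 queued → 7.27273 μs.
Queuing delay = 7.27 μs.

7.27 μs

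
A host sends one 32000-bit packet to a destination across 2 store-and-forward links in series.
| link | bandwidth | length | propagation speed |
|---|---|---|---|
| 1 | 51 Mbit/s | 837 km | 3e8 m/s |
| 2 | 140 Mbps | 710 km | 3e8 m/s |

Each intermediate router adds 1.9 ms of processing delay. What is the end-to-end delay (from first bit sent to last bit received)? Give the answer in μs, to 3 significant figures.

7910 μs

Transmission delays (L/R per hop): 627.451, 228.571 μs; sum = 856.022 μs.
Propagation delays (d/s per hop): 2790, 2366.67 μs; sum = 5156.67 μs.
Processing at 1 router(s): 1 × 1.9 ms = 1900 μs.
End-to-end = 7910 μs.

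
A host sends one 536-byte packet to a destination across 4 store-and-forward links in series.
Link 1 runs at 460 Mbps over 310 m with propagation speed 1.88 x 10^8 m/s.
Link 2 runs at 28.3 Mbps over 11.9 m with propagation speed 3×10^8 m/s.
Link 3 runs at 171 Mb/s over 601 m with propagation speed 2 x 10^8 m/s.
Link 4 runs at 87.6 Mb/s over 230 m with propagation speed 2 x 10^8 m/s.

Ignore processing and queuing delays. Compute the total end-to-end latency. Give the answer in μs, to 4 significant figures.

L = 536 × 8 = 4288 bits.
Transmission delays (L/R per hop): 9.32174, 151.519, 25.076, 48.9498 μs; sum = 234.867 μs.
Propagation delays (d/s per hop): 1.64894, 0.0396667, 3.005, 1.15 μs; sum = 5.8436 μs.
End-to-end = 240.7 μs.

240.7 μs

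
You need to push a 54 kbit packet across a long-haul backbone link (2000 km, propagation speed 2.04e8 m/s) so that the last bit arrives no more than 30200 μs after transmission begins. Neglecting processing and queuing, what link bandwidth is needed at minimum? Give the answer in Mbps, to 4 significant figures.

2.648 Mbps

Propagation delay = 2000000 / 204000000 = 9803.92 μs.
Transmission budget = 30200 − 9803.92 = 20396.1 μs.
R ≥ L / t_tx = 54000 bits / 0.0203961 s = 2.648 Mbps.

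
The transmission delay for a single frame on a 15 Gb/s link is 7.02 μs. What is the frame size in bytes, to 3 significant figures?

13200 bytes

L = R × t_tx = 15000000000 b/s × 7.02e-06 s = 105300 bits.
In bytes: 105300 / 8 = 13200 bytes.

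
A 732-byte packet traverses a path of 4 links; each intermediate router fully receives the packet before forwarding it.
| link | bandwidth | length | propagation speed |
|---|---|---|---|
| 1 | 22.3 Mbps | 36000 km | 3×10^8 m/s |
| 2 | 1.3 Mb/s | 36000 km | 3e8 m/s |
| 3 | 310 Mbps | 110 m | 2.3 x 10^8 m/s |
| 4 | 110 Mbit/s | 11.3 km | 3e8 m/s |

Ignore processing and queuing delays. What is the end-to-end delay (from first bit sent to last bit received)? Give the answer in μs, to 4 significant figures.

L = 732 × 8 = 5856 bits.
Transmission delays (L/R per hop): 262.601, 4504.62, 18.8903, 53.2364 μs; sum = 4839.34 μs.
Propagation delays (d/s per hop): 120000, 120000, 0.478261, 37.6667 μs; sum = 240038 μs.
End-to-end = 244900 μs.

244900 μs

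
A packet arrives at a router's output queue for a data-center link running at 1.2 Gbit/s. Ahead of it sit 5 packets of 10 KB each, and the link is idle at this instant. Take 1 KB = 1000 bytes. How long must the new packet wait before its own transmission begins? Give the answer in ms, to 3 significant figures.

Each queued packet: L/R = 80000/1200000000 = 0.0666667 ms.
5 queued → 0.333333 ms.
Queuing delay = 0.333 ms.

0.333 ms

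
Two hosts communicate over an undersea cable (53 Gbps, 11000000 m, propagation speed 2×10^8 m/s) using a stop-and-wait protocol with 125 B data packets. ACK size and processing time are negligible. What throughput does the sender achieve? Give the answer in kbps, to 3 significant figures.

9.09 kbps

t_tx = L/R = 1000/53000000000 = 1.88679e-08 s.
t_prop = 11000000/200000000 = 0.055 s; RTT = 0.11 s.
Cycle = t_tx + RTT = 0.11 s.
Throughput = L / cycle = 1000 / 0.11 = 9.09 kbps.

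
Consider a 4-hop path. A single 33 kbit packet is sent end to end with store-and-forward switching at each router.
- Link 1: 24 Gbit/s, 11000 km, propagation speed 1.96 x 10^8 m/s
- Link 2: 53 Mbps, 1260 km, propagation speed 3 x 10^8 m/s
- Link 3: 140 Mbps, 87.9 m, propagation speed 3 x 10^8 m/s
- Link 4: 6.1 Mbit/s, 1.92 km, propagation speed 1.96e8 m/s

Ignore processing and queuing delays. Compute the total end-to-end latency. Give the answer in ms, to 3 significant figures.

66.6 ms

L = 33000 bits.
Transmission delays (L/R per hop): 0.001375, 0.622642, 0.235714, 5.40984 ms; sum = 6.26957 ms.
Propagation delays (d/s per hop): 56.1224, 4.2, 0.000293, 0.00979592 ms; sum = 60.3325 ms.
End-to-end = 66.6 ms.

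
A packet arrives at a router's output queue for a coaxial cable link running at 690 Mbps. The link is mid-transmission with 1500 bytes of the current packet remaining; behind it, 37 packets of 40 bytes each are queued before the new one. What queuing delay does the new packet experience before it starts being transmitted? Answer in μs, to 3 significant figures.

34.6 μs

Each queued packet: L/R = 320/690000000 = 0.463768 μs.
37 queued → 17.1594 μs.
Plus remaining 12000 bits of current packet: 17.3913 μs.
Queuing delay = 34.6 μs.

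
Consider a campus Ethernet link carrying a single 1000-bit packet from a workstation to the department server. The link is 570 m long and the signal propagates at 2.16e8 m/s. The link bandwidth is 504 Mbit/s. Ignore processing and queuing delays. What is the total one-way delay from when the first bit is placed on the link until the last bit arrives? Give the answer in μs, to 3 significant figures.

Transmission delay = L/R = 1000 / 504000000 = 1.98413 μs.
Propagation delay = d/s = 570 m / 216000000 m/s = 2.63889 μs.
Total = 4.62 μs.

4.62 μs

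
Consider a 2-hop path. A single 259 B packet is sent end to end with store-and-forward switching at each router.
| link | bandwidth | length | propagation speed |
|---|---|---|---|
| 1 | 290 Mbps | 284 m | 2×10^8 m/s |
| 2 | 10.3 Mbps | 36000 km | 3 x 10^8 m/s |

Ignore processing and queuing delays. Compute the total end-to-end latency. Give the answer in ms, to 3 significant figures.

L = 259 × 8 = 2072 bits.
Transmission delays (L/R per hop): 0.00714483, 0.201165 ms; sum = 0.20831 ms.
Propagation delays (d/s per hop): 0.00142, 120 ms; sum = 120.001 ms.
End-to-end = 120 ms.

120 ms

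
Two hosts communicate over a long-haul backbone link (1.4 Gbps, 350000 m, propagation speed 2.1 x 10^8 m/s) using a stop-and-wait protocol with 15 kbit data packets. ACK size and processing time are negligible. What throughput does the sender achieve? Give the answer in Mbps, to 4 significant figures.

4.486 Mbps

t_tx = L/R = 15000/1400000000 = 1.07143e-05 s.
t_prop = 350000/210000000 = 0.00166667 s; RTT = 0.00333333 s.
Cycle = t_tx + RTT = 0.00334405 s.
Throughput = L / cycle = 15000 / 0.00334405 = 4.486 Mbps.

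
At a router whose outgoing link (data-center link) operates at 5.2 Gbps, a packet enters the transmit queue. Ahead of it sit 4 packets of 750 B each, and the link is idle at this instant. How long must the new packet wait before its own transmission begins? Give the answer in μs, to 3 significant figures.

4.62 μs

Each queued packet: L/R = 6000/5200000000 = 1.15385 μs.
4 queued → 4.61538 μs.
Queuing delay = 4.62 μs.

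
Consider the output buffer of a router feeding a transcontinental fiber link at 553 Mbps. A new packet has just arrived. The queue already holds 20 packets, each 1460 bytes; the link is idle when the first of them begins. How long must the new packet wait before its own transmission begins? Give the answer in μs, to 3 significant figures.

Each queued packet: L/R = 11680/553000000 = 21.1212 μs.
20 queued → 422.423 μs.
Queuing delay = 422 μs.

422 μs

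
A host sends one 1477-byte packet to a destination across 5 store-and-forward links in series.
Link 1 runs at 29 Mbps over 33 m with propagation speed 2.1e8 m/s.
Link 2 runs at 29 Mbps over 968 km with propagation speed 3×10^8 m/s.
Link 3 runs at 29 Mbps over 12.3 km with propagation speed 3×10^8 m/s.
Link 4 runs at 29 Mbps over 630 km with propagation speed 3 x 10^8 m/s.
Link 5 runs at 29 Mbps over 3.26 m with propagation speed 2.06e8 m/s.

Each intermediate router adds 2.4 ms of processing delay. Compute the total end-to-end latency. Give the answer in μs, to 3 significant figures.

L = 1477 × 8 = 11816 bits.
Transmission delay per hop = L/R = 11816/29000000 = 407.448 μs; 5 hops → 2037.24 μs.
Propagation delays (d/s per hop): 0.157143, 3226.67, 41, 2100, 0.0158252 μs; sum = 5367.84 μs.
Processing at 4 router(s): 4 × 2.4 ms = 9600 μs.
End-to-end = 17000 μs.

17000 μs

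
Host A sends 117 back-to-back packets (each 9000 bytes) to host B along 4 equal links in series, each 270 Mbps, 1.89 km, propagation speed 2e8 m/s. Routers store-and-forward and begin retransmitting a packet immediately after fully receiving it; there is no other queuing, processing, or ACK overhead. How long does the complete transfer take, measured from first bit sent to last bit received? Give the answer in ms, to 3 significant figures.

32.0 ms

Per-hop transmission t_tx = L/R = 72000/270000000 = 0.266667 ms.
Per-hop propagation t_prop = 1890/200000000 = 0.00945 ms.
Pipeline fill: first packet needs 4·t_tx to clear all hops; remaining 116 packets each add one t_tx.
Total = (4+117-1)·t_tx + 4·t_prop = 120·0.266667 + 4·0.00945 = 32.0 ms.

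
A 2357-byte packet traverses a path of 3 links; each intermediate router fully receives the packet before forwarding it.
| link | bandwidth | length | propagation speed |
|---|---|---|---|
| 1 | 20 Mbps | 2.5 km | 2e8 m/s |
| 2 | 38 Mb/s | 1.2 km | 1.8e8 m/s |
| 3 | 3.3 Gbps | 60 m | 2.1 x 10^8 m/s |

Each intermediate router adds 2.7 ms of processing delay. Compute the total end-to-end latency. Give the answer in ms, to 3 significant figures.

6.86 ms

L = 2357 × 8 = 18856 bits.
Transmission delays (L/R per hop): 0.9428, 0.496211, 0.00571394 ms; sum = 1.44472 ms.
Propagation delays (d/s per hop): 0.0125, 0.00666667, 0.000285714 ms; sum = 0.0194524 ms.
Processing at 2 router(s): 2 × 2.7 ms = 5.4 ms.
End-to-end = 6.86 ms.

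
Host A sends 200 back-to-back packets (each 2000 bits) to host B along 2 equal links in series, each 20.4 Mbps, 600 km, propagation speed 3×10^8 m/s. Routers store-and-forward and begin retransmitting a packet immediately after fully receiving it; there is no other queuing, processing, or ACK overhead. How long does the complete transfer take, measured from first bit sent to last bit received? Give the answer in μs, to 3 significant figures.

Per-hop transmission t_tx = L/R = 2000/20400000 = 98.0392 μs.
Per-hop propagation t_prop = 600000/300000000 = 2000 μs.
Pipeline fill: first packet needs 2·t_tx to clear all hops; remaining 199 packets each add one t_tx.
Total = (2+200-1)·t_tx + 2·t_prop = 201·98.0392 + 2·2000 = 23700 μs.

23700 μs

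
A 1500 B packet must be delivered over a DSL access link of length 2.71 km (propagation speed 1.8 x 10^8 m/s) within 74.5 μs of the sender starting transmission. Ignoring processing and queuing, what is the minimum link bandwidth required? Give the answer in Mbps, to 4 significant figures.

L = 12000 bits.
Propagation delay = 2710 / 180000000 = 15.0556 μs.
Transmission budget = 74.5 − 15.0556 = 59.4444 μs.
R ≥ L / t_tx = 12000 bits / 5.94444e-05 s = 201.9 Mbps.

201.9 Mbps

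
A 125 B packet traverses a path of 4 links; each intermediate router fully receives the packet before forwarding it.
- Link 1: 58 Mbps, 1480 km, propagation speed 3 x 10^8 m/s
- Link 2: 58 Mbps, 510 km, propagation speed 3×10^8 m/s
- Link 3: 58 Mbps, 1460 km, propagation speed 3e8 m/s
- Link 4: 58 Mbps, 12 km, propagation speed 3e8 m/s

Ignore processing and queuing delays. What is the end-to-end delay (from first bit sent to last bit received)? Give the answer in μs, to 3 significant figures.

L = 125 × 8 = 1000 bits.
Transmission delay per hop = L/R = 1000/58000000 = 17.2414 μs; 4 hops → 68.9655 μs.
Propagation delays (d/s per hop): 4933.33, 1700, 4866.67, 40 μs; sum = 11540 μs.
End-to-end = 11600 μs.

11600 μs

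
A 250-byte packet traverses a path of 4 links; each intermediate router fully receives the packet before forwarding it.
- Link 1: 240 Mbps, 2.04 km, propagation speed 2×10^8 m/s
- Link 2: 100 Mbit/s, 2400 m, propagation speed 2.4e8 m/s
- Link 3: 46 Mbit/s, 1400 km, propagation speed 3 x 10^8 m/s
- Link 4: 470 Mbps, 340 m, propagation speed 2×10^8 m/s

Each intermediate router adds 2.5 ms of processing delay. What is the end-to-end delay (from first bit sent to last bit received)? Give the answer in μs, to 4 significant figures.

L = 250 × 8 = 2000 bits.
Transmission delays (L/R per hop): 8.33333, 20, 43.4783, 4.25532 μs; sum = 76.0669 μs.
Propagation delays (d/s per hop): 10.2, 10, 4666.67, 1.7 μs; sum = 4688.57 μs.
Processing at 3 router(s): 3 × 2.5 ms = 7500 μs.
End-to-end = 12260 μs.

12260 μs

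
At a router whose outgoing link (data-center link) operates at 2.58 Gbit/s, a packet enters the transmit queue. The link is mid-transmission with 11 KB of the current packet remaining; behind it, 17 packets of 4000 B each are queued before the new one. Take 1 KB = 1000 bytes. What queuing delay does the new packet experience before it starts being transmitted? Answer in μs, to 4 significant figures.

245.0 μs

Each queued packet: L/R = 32000/2580000000 = 12.4031 μs.
17 queued → 210.853 μs.
Plus remaining 88000 bits of current packet: 34.1085 μs.
Queuing delay = 245.0 μs.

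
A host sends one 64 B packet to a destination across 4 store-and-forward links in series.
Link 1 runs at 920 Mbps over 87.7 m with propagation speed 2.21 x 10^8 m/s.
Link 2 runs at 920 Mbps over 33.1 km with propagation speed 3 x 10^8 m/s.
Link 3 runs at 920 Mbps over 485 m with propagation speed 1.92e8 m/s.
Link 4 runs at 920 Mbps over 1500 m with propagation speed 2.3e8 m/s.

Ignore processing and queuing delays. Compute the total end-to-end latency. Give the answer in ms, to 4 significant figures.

0.1220 ms

L = 64 × 8 = 512 bits.
Transmission delay per hop = L/R = 512/920000000 = 0.000556522 ms; 4 hops → 0.00222609 ms.
Propagation delays (d/s per hop): 0.000396833, 0.110333, 0.00252604, 0.00652174 ms; sum = 0.119778 ms.
End-to-end = 0.1220 ms.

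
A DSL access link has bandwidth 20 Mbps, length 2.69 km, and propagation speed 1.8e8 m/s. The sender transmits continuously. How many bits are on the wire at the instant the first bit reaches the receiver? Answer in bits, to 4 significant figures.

298.9 bits

Propagation delay = 2690 / 180000000 = 1.49444e-05 s.
BDP = R × t_prop = 20000000 × 1.49444e-05 = 298.889 bits.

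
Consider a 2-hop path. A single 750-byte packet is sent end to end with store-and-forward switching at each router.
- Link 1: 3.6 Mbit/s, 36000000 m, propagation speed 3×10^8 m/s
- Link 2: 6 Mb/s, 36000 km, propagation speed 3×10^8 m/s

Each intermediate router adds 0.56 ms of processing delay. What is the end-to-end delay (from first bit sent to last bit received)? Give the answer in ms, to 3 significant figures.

L = 750 × 8 = 6000 bits.
Transmission delays (L/R per hop): 1.66667, 1 ms; sum = 2.66667 ms.
Propagation delays (d/s per hop): 120, 120 ms; sum = 240 ms.
Processing at 1 router(s): 1 × 0.56 ms = 0.56 ms.
End-to-end = 243 ms.

243 ms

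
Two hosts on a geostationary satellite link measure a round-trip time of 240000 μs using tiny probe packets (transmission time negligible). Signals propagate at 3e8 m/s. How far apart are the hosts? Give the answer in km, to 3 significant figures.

36000 km

One-way propagation = RTT/2 = 120000 μs.
d = s × t = 300000000 × 0.12 = 36000 km.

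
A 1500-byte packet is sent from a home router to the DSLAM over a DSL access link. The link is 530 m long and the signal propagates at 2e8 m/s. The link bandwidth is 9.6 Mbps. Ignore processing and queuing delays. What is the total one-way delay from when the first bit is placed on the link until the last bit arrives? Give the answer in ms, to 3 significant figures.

L = 1500 × 8 = 12000 bits.
Transmission delay = L/R = 12000 / 9600000 = 1.25 ms.
Propagation delay = d/s = 530 m / 200000000 m/s = 0.00265 ms.
Total = 1.25 ms.

1.25 ms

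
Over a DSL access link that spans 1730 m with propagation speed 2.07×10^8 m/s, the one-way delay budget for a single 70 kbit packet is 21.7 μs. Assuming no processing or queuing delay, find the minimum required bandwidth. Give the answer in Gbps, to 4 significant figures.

5.246 Gbps

Propagation delay = 1730 / 2.07e+08 = 8.35749 μs.
Transmission budget = 21.7 − 8.35749 = 13.3425 μs.
R ≥ L / t_tx = 70000 bits / 1.33425e-05 s = 5.246 Gbps.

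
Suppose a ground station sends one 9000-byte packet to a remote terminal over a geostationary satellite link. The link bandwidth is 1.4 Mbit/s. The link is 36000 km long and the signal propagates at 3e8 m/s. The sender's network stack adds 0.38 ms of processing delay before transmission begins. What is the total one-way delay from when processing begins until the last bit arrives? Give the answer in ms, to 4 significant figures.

L = 9000 × 8 = 72000 bits.
Transmission delay = L/R = 72000 / 1400000 = 51.4286 ms.
Propagation delay = d/s = 36000000 m / 300000000 m/s = 120 ms.
Plus processing delay 0.38 ms = 0.38 ms.
Total = 171.8 ms.

171.8 ms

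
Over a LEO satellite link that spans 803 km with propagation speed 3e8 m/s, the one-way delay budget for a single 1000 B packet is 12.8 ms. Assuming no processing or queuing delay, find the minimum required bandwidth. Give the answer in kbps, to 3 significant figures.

L = 8000 bits.
Propagation delay = 803000 / 300000000 = 2.67667 ms.
Transmission budget = 12.8 − 2.67667 = 10.1233 ms.
R ≥ L / t_tx = 8000 bits / 0.0101233 s = 790 kbps.

790 kbps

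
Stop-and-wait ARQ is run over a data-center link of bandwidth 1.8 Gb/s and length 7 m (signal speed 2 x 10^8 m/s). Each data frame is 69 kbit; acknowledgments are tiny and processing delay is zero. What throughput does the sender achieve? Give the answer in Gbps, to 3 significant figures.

t_tx = L/R = 69000/1800000000 = 3.83333e-05 s.
t_prop = 7/200000000 = 3.5e-08 s; RTT = 7e-08 s.
Cycle = t_tx + RTT = 3.84033e-05 s.
Throughput = L / cycle = 69000 / 3.84033e-05 = 1.80 Gbps.

1.80 Gbps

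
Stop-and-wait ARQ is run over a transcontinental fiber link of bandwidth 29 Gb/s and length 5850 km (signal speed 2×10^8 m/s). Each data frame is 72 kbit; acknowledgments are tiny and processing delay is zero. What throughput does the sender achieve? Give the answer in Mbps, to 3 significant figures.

t_tx = L/R = 72000/29000000000 = 2.48276e-06 s.
t_prop = 5850000/200000000 = 0.02925 s; RTT = 0.0585 s.
Cycle = t_tx + RTT = 0.0585025 s.
Throughput = L / cycle = 72000 / 0.0585025 = 1.23 Mbps.

1.23 Mbps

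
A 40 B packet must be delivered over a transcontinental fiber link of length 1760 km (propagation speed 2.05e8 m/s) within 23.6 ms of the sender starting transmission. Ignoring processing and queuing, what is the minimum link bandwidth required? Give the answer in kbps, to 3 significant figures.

21.3 kbps

L = 320 bits.
Propagation delay = 1760000 / 2.05e+08 = 8.58537 ms.
Transmission budget = 23.6 − 8.58537 = 15.0146 ms.
R ≥ L / t_tx = 320 bits / 0.0150146 s = 21.3 kbps.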